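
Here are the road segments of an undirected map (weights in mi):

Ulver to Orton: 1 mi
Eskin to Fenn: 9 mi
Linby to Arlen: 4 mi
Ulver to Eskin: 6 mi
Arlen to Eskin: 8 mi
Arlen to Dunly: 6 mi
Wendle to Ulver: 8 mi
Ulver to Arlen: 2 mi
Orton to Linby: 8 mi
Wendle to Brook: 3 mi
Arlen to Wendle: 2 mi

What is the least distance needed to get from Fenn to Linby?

21 mi

Running Dijkstra from Fenn:
Fenn: 0
Eskin: 9  (via Fenn)
Ulver: 15  (via Eskin)
Orton: 16  (via Ulver)
Arlen: 17  (via Eskin)
Wendle: 19  (via Arlen)
Linby: 21  (via Arlen)
Shortest route: Fenn → Eskin → Arlen → Linby = 21 mi.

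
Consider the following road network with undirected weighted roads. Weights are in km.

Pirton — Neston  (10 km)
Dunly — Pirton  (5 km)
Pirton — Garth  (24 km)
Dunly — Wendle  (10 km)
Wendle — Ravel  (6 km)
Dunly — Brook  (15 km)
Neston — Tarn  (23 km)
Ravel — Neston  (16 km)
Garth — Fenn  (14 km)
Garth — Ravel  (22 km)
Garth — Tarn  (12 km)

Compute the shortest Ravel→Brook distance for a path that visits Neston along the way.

46 km

Best Ravel to Neston: Ravel → Neston costing 16
Best Neston to Brook: Neston → Pirton → Dunly → Brook costing 30
Total via Neston: 16 + 30 = 46 km.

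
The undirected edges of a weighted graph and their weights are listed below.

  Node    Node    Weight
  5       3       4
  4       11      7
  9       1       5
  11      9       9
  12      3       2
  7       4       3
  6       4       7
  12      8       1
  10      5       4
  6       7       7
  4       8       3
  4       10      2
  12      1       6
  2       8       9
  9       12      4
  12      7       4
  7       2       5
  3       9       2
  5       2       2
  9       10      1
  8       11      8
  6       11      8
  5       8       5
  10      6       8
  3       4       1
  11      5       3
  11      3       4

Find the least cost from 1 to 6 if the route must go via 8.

17

Best 1 to 8: 1 → 12 → 8 costing 7
Best 8 to 6: 8 → 4 → 6 costing 10
Total via 8: 7 + 10 = 17.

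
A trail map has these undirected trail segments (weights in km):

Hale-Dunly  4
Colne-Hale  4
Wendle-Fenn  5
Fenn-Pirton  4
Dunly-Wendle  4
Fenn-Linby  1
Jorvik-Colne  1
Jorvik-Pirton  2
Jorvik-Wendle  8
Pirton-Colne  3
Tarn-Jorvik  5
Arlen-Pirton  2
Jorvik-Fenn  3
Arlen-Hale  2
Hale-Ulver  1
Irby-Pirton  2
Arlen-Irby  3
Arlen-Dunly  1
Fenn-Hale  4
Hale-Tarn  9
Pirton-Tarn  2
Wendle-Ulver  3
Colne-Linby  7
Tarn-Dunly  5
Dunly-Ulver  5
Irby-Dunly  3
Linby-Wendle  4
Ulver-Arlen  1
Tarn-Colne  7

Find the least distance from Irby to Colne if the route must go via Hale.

Shortest Irby→Hale: Irby → Arlen → Hale = 5
Best Hale to Colne: Hale → Colne costing 4
Total via Hale: 5 + 4 = 9 km.

9 km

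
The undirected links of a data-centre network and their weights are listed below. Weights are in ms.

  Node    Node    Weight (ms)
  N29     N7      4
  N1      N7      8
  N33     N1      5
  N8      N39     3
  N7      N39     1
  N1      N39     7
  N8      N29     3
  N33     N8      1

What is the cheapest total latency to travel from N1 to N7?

Running Dijkstra from N1:
N1: 0
N33: 5  (via N1)
N8: 6  (via N33)
N39: 7  (via N1)
N7: 8  (via N1)
Shortest route: N1 → N7 = 8 ms.

8 ms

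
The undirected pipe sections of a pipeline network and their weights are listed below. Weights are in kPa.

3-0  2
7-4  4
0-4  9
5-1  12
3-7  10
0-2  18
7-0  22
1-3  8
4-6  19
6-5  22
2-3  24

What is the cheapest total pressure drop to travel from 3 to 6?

Shortest distances from 3:
3: 0
0: 2  (via 3)
1: 8  (via 3)
7: 10  (via 3)
4: 11  (via 0)
2: 20  (via 0)
5: 20  (via 1)
6: 30  (via 4)
Shortest route: 3 → 0 → 4 → 6 = 30 kPa.

30 kPa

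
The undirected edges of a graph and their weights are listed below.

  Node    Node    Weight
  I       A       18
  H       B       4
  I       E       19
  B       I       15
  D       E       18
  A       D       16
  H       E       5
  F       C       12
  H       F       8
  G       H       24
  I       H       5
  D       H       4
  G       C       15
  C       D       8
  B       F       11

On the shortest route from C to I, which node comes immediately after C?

D

Candidate routes:
C–F–B–H–I: 12+11+4+5 = 32
C–F–H–I: 12+8+5 = 25
C–D–H–I: 8+4+5 = 17
C–D–H–B–I: 8+4+4+15 = 31
Cheapest is C–D–H–I at 17.
So from C the first move is to D.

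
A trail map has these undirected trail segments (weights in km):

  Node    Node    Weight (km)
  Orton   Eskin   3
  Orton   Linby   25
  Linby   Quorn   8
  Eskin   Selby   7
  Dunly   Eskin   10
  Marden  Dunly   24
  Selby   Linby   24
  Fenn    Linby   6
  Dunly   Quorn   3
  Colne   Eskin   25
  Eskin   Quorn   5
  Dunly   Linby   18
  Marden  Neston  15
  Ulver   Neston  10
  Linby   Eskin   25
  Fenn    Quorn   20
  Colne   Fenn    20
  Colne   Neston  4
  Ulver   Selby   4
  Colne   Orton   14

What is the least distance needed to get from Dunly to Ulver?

Candidate routes:
Dunly → Quorn → Eskin → Orton → Colne → Neston → Ulver: 3+5+3+14+4+10 = 39
Dunly → Eskin → Selby → Ulver: 10+7+4 = 21
Dunly → Quorn → Eskin → Selby → Ulver: 3+5+7+4 = 19
Cheapest is Dunly → Quorn → Eskin → Selby → Ulver at 19 km.

19 km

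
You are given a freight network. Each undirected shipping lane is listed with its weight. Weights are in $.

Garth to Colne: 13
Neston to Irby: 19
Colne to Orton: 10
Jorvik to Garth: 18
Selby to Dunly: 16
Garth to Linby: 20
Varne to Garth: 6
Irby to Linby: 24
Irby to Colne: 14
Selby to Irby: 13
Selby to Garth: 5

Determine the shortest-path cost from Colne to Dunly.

$34

Settle nodes by increasing distance from Colne:
Colne: 0
Orton: 10  (via Colne)
Garth: 13  (via Colne)
Irby: 14  (via Colne)
Selby: 18  (via Garth)
Varne: 19  (via Garth)
Jorvik: 31  (via Garth)
Neston: 33  (via Irby)
Linby: 33  (via Garth)
Dunly: 34  (via Selby)
Shortest route: Colne → Garth → Selby → Dunly = $34.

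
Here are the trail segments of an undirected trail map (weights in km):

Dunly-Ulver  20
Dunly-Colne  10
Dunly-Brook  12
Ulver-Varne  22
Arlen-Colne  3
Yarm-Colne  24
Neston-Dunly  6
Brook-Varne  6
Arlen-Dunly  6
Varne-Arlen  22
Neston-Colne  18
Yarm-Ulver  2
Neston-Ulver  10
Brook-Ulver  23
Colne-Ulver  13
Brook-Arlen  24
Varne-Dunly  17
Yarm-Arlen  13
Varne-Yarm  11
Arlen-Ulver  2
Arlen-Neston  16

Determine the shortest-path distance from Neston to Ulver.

Settle nodes by increasing distance from Neston:
Neston: 0
Dunly: 6  (via Neston)
Ulver: 10  (via Neston)
Shortest route: Neston–Ulver = 10 km.

10 km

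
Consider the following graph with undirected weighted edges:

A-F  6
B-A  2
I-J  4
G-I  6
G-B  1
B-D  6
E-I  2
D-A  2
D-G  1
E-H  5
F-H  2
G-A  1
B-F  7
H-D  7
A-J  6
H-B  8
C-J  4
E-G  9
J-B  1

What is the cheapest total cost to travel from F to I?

Running Dijkstra from F:
F: 0
H: 2  (via F)
A: 6  (via F)
B: 7  (via F)
E: 7  (via H)
G: 7  (via A)
D: 8  (via A)
J: 8  (via B)
I: 9  (via E)
Shortest route: F–H–E–I = 9.

9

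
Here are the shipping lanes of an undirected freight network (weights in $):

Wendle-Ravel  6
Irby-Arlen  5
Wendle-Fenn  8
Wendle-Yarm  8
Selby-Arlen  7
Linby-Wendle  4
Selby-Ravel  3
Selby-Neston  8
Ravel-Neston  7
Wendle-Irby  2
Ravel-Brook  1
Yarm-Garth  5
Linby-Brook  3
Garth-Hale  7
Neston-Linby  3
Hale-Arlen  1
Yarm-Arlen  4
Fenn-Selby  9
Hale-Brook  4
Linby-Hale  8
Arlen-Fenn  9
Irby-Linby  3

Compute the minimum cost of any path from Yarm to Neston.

$15

Settle nodes by increasing distance from Yarm:
Yarm: 0
Arlen: 4  (via Yarm)
Garth: 5  (via Yarm)
Hale: 5  (via Arlen)
Wendle: 8  (via Yarm)
Irby: 9  (via Arlen)
Brook: 9  (via Hale)
Ravel: 10  (via Brook)
Selby: 11  (via Arlen)
Linby: 12  (via Wendle)
Fenn: 13  (via Arlen)
Neston: 15  (via Linby)
Shortest route: Yarm–Wendle–Linby–Neston = $15.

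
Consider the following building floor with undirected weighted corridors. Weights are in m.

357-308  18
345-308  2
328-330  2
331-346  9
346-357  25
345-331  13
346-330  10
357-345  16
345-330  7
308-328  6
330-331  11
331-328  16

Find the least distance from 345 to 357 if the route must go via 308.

20 m

Shortest 345→308: 345–308 = 2
Shortest 308→357: 308–357 = 18
Total via 308: 2 + 18 = 20 m.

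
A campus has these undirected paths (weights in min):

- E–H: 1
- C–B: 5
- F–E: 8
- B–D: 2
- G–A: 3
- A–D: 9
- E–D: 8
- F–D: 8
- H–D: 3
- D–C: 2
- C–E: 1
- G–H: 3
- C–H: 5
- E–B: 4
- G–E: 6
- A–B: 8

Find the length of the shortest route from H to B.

5 min

Enumerating some paths:
H → E → C → D → B: 1+1+2+2 = 6
H → E → B: 1+4 = 5
Cheapest is H → E → B at 5 min.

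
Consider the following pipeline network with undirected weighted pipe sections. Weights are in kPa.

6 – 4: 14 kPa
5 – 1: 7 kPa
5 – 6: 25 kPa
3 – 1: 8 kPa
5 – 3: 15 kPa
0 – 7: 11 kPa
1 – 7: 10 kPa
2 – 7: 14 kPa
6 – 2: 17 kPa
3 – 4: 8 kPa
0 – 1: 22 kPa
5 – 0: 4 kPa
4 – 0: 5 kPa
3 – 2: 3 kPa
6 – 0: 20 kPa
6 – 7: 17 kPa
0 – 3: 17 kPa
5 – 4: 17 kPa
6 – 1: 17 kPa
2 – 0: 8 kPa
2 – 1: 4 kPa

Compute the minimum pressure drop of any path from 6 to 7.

Compare a few routes:
6–4–0–7: 14+5+11 = 30
6–1–7: 17+10 = 27
6–0–7: 20+11 = 31
6–7: 17 = 17
Cheapest is 6–7 at 17 kPa.

17 kPa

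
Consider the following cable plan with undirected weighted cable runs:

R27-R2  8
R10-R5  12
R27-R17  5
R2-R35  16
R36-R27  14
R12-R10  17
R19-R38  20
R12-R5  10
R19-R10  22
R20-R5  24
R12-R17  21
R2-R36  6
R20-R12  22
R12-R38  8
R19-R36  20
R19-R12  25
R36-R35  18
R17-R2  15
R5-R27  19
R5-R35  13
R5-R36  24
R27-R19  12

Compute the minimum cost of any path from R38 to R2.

Running Dijkstra from R38:
R38: 0
R12: 8  (via R38)
R5: 18  (via R12)
R19: 20  (via R38)
R10: 25  (via R12)
R17: 29  (via R12)
R20: 30  (via R12)
R35: 31  (via R5)
R27: 32  (via R19)
R2: 40  (via R27)
Shortest route: R38–R19–R27–R2 = 40.

40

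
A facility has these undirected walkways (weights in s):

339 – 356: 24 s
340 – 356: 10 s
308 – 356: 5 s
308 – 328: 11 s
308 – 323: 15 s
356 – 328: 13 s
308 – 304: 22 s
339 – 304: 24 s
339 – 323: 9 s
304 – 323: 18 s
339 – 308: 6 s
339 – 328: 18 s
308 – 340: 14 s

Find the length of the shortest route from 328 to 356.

Settle nodes by increasing distance from 328:
328: 0
308: 11  (via 328)
356: 13  (via 328)
Shortest route: 328–356 = 13 s.

13 s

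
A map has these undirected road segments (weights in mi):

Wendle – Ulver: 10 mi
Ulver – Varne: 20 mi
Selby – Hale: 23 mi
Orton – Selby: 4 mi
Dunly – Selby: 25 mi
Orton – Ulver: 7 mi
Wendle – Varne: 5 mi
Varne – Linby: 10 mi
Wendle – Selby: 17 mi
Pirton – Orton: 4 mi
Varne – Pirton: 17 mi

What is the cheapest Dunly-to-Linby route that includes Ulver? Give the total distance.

Shortest Dunly→Ulver: Dunly–Selby–Orton–Ulver = 36
Shortest Ulver→Linby: Ulver–Wendle–Varne–Linby = 25
Total via Ulver: 36 + 25 = 61 mi.

61 mi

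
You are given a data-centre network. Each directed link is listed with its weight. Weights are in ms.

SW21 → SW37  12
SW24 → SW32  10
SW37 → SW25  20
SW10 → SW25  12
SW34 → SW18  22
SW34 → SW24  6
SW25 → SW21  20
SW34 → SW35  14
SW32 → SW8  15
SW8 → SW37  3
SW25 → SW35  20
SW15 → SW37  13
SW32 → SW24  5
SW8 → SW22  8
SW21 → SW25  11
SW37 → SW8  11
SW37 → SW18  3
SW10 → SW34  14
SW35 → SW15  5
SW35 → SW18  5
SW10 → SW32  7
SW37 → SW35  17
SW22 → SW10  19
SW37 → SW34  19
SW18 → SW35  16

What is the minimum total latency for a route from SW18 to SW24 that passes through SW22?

84 ms

Shortest SW18→SW22: SW18 → SW35 → SW15 → SW37 → SW8 → SW22 = 53
Shortest SW22→SW24: SW22 → SW10 → SW32 → SW24 = 31
Total via SW22: 53 + 31 = 84 ms.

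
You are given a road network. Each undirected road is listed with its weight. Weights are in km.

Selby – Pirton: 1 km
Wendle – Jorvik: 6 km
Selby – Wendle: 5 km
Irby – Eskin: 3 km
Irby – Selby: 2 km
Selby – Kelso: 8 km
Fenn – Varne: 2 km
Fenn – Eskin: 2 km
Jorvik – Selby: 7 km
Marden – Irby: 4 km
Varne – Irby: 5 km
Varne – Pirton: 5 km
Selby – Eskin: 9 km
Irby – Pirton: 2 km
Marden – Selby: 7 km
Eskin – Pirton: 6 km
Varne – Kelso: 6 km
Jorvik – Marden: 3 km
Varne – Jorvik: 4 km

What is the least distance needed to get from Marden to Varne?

7 km

Running Dijkstra from Marden:
Marden: 0
Jorvik: 3  (via Marden)
Irby: 4  (via Marden)
Pirton: 6  (via Irby)
Selby: 6  (via Irby)
Varne: 7  (via Jorvik)
Shortest route: Marden → Jorvik → Varne = 7 km.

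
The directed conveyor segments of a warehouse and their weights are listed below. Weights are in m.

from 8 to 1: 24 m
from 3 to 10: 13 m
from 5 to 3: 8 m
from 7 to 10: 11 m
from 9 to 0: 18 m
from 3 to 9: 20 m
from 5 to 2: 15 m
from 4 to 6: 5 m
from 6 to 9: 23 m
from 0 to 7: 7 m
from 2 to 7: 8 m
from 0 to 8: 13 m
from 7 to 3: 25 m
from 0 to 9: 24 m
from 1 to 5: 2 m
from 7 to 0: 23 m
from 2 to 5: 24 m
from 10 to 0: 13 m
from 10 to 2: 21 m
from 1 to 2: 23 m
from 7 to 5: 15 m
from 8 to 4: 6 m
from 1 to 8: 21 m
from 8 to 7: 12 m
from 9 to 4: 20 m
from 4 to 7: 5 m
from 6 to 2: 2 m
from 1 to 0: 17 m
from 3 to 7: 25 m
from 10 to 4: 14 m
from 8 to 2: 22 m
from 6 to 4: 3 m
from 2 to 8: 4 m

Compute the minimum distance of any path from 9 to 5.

Candidate routes:
9 - 4 - 6 - 2 - 5: 20+5+2+24 = 51
9 - 4 - 6 - 2 - 7 - 5: 20+5+2+8+15 = 50
9 - 0 - 7 - 5: 18+7+15 = 40
Cheapest is 9 - 0 - 7 - 5 at 40 m.

40 m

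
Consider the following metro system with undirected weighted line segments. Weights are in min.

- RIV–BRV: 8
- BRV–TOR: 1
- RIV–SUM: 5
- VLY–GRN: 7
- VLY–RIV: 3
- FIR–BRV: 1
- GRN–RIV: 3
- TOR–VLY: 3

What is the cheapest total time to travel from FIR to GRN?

11 min

Running Dijkstra from FIR:
FIR: 0
BRV: 1  (via FIR)
TOR: 2  (via BRV)
VLY: 5  (via TOR)
RIV: 8  (via VLY)
GRN: 11  (via RIV)
Shortest route: FIR–BRV–TOR–VLY–RIV–GRN = 11 min.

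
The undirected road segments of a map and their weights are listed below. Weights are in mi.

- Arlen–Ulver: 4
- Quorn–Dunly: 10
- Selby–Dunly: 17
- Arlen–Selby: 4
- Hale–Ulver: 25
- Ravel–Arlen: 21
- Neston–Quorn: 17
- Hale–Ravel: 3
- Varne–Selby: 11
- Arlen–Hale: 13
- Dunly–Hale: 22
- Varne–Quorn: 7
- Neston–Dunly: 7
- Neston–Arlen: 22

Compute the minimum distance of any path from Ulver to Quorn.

26 mi

Candidate routes:
Ulver → Arlen → Selby → Varne → Quorn: 4+4+11+7 = 26
Ulver → Arlen → Selby → Dunly → Quorn: 4+4+17+10 = 35
The minimum is 26 mi via Ulver → Arlen → Selby → Varne → Quorn.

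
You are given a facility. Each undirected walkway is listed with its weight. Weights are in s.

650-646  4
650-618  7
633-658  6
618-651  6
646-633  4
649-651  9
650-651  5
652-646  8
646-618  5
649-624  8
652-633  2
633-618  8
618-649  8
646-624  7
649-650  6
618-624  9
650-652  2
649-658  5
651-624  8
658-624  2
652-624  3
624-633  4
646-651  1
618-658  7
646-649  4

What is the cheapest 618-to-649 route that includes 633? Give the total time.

16 s

Shortest 618→633: 618–633 = 8
Shortest 633→649: 633–646–649 = 8
Total via 633: 8 + 8 = 16 s.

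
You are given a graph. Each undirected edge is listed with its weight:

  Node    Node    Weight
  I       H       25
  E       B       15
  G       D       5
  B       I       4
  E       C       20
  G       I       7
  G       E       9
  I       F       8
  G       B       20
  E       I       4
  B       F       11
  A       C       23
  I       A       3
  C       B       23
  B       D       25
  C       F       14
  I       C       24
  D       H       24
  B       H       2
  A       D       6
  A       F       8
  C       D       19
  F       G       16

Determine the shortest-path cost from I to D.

Settle nodes by increasing distance from I:
I: 0
A: 3  (via I)
B: 4  (via I)
E: 4  (via I)
H: 6  (via B)
G: 7  (via I)
F: 8  (via I)
D: 9  (via A)
Shortest route: I–A–D = 9.

9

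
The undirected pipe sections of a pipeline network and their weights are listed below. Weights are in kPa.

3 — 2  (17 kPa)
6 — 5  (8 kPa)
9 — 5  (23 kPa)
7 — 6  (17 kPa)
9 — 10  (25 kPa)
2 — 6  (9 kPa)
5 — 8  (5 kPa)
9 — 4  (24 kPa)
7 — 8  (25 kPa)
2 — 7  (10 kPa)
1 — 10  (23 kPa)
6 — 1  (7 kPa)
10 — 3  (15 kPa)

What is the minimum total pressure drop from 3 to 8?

Compare a few routes:
3 → 2 → 7 → 8: 17+10+25 = 52
3 → 10 → 1 → 6 → 5 → 8: 15+23+7+8+5 = 58
3 → 2 → 6 → 5 → 8: 17+9+8+5 = 39
3 → 2 → 7 → 6 → 5 → 8: 17+10+17+8+5 = 57
Cheapest is 3 → 2 → 6 → 5 → 8 at 39 kPa.

39 kPa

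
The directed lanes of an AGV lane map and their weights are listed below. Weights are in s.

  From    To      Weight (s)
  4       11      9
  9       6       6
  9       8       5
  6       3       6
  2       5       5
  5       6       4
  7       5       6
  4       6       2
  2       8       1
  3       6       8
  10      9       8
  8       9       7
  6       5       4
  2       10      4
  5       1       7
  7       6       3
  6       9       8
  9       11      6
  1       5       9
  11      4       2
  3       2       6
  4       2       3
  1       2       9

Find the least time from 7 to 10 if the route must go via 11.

26 s

Best 7 to 11: 7–6–9–11 costing 17
Best 11 to 10: 11–4–2–10 costing 9
Total via 11: 17 + 9 = 26 s.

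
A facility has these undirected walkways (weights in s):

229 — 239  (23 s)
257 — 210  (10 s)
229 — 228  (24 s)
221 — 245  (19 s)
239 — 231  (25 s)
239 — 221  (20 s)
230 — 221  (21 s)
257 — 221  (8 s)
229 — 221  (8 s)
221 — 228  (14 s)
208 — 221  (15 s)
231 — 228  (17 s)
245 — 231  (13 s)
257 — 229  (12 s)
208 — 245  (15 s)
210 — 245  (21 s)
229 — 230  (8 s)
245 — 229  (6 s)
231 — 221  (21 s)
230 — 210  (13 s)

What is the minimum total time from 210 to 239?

Candidate routes:
210 → 257 → 221 → 229 → 239: 10+8+8+23 = 49
210 → 257 → 229 → 239: 10+12+23 = 45
210 → 257 → 221 → 239: 10+8+20 = 38
210 → 230 → 229 → 239: 13+8+23 = 44
The minimum is 38 s via 210 → 257 → 221 → 239.

38 s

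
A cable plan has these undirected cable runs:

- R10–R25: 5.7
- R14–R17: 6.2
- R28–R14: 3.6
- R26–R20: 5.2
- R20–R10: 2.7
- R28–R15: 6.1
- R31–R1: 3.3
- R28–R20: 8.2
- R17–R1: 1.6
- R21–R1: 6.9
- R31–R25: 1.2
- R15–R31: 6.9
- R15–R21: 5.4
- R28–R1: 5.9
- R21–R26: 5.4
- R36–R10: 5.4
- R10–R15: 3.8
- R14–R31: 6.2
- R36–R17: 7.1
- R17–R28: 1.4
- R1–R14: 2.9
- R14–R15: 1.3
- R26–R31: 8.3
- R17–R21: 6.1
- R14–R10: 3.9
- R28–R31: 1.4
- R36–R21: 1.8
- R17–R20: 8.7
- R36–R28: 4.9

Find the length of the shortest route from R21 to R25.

Settle nodes by increasing distance from R21:
R21: 0
R36: 1.8  (via R21)
R26: 5.4  (via R21)
R15: 5.4  (via R21)
R17: 6.1  (via R21)
R14: 6.7  (via R15)
R28: 6.7  (via R36)
R1: 6.9  (via R21)
R10: 7.2  (via R36)
R31: 8.1  (via R28)
R25: 9.3  (via R31)
Shortest route: R21–R36–R28–R31–R25 = 9.3.

9.3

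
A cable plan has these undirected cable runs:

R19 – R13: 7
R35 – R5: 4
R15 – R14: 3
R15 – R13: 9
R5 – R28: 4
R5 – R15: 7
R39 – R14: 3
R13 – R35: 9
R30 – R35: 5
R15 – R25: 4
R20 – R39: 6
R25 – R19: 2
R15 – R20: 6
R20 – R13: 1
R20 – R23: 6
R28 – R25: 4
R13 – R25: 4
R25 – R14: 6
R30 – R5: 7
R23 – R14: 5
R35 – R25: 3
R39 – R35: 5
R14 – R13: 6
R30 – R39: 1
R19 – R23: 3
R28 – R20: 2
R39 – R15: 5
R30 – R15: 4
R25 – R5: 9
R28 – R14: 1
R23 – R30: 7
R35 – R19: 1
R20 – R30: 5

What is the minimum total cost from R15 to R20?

6

Enumerating some paths:
R15 → R25 → R13 → R20: 4+4+1 = 9
R15 → R30 → R20: 4+5 = 9
R15 → R20: 6 = 6
Cheapest is R15 → R20 at 6.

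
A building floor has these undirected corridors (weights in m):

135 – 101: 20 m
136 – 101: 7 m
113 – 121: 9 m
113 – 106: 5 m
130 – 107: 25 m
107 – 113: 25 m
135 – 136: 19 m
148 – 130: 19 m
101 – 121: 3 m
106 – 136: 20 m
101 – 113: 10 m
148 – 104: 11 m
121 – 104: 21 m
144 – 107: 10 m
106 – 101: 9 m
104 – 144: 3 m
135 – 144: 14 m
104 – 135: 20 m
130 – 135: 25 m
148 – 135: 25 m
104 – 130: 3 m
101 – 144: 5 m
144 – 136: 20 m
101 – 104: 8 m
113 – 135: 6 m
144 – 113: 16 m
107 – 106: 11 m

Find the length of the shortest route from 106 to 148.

Running Dijkstra from 106:
106: 0
113: 5  (via 106)
101: 9  (via 106)
107: 11  (via 106)
135: 11  (via 113)
121: 12  (via 101)
144: 14  (via 101)
136: 16  (via 101)
104: 17  (via 101)
130: 20  (via 104)
148: 28  (via 104)
Shortest route: 106–101–104–148 = 28 m.

28 m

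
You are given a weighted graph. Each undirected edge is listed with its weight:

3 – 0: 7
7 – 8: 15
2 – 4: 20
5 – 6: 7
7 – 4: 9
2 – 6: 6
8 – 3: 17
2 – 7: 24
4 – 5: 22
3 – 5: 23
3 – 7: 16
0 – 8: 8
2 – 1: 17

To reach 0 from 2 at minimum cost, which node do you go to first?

Enumerating some paths:
2 - 6 - 5 - 3 - 0: 6+7+23+7 = 43
2 - 7 - 8 - 0: 24+15+8 = 47
2 - 7 - 3 - 0: 24+16+7 = 47
2 - 4 - 7 - 8 - 0: 20+9+15+8 = 52
The minimum is 43 via 2 - 6 - 5 - 3 - 0.
So from 2 the first move is to 6.

6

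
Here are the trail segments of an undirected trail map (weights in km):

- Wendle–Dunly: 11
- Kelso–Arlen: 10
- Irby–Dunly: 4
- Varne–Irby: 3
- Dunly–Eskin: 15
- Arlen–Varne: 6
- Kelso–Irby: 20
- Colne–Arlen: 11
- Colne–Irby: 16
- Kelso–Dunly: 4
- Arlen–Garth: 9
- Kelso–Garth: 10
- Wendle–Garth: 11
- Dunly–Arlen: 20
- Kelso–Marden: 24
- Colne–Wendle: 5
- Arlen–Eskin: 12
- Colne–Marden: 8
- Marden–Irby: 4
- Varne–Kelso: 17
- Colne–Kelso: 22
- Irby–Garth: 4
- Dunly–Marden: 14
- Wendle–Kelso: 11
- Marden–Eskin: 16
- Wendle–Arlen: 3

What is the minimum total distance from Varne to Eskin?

Shortest distances from Varne:
Varne: 0
Irby: 3  (via Varne)
Arlen: 6  (via Varne)
Garth: 7  (via Irby)
Dunly: 7  (via Irby)
Marden: 7  (via Irby)
Wendle: 9  (via Arlen)
Kelso: 11  (via Dunly)
Colne: 14  (via Wendle)
Eskin: 18  (via Arlen)
Shortest route: Varne–Arlen–Eskin = 18 km.

18 km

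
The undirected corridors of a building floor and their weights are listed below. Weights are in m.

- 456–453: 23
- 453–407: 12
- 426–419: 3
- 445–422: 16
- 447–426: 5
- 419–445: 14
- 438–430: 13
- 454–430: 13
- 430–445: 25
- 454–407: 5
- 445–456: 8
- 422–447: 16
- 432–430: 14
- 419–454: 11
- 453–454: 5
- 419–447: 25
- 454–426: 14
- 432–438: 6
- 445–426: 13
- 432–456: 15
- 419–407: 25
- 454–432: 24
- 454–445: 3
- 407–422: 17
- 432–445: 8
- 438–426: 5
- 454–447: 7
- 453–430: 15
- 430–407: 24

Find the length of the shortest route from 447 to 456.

18 m

Compare a few routes:
447–426–445–456: 5+13+8 = 26
447–454–445–456: 7+3+8 = 18
447–426–419–445–456: 5+3+14+8 = 30
447–426–419–454–445–456: 5+3+11+3+8 = 30
Cheapest is 447–454–445–456 at 18 m.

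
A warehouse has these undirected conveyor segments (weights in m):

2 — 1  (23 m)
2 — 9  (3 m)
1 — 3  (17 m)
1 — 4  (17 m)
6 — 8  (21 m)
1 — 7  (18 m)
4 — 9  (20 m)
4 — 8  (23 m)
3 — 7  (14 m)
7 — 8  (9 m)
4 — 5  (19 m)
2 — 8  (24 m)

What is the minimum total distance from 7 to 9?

36 m

Candidate routes:
7 → 8 → 4 → 9: 9+23+20 = 52
7 → 8 → 2 → 9: 9+24+3 = 36
7 → 1 → 4 → 9: 18+17+20 = 55
7 → 1 → 2 → 9: 18+23+3 = 44
Cheapest is 7 → 8 → 2 → 9 at 36 m.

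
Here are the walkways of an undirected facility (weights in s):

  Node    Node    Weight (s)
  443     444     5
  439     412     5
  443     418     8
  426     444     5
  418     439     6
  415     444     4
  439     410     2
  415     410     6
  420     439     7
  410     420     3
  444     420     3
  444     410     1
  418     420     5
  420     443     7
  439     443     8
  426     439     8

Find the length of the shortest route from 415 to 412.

Shortest distances from 415:
415: 0
444: 4  (via 415)
410: 5  (via 444)
439: 7  (via 410)
420: 7  (via 444)
443: 9  (via 444)
426: 9  (via 444)
418: 12  (via 420)
412: 12  (via 439)
Shortest route: 415 → 444 → 410 → 439 → 412 = 12 s.

12 s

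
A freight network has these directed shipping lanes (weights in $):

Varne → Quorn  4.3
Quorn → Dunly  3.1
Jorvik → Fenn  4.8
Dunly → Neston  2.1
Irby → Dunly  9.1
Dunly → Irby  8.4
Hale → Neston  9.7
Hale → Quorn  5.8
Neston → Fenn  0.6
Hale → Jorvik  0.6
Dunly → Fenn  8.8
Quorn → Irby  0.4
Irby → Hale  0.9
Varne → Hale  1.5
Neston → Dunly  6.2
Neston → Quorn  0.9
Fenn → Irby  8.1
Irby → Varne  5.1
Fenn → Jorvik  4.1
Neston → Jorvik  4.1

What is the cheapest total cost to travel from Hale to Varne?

$11.3

Compare a few routes:
Hale - Neston - Quorn - Irby - Varne: 9.7+0.9+0.4+5.1 = 16.1
Hale - Quorn - Irby - Varne: 5.8+0.4+5.1 = 11.3
Cheapest is Hale - Quorn - Irby - Varne at $11.3.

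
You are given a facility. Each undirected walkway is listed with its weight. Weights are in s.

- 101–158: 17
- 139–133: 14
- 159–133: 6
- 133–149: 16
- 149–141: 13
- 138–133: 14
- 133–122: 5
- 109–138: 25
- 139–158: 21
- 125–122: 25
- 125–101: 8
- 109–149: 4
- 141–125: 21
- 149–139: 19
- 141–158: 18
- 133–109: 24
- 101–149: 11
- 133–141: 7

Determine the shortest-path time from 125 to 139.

38 s

Shortest distances from 125:
125: 0
101: 8  (via 125)
149: 19  (via 101)
141: 21  (via 125)
109: 23  (via 149)
158: 25  (via 101)
122: 25  (via 125)
133: 28  (via 141)
159: 34  (via 133)
139: 38  (via 149)
Shortest route: 125–101–149–139 = 38 s.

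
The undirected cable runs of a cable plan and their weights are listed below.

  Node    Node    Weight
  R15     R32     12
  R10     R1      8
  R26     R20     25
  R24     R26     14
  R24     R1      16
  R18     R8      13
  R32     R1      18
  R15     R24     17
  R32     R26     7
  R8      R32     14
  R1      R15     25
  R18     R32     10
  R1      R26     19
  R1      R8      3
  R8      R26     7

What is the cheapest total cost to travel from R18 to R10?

24

Enumerating some paths:
R18 - R8 - R1 - R10: 13+3+8 = 24
R18 - R32 - R8 - R1 - R10: 10+14+3+8 = 35
R18 - R32 - R26 - R8 - R1 - R10: 10+7+7+3+8 = 35
The minimum is 24 via R18 - R8 - R1 - R10.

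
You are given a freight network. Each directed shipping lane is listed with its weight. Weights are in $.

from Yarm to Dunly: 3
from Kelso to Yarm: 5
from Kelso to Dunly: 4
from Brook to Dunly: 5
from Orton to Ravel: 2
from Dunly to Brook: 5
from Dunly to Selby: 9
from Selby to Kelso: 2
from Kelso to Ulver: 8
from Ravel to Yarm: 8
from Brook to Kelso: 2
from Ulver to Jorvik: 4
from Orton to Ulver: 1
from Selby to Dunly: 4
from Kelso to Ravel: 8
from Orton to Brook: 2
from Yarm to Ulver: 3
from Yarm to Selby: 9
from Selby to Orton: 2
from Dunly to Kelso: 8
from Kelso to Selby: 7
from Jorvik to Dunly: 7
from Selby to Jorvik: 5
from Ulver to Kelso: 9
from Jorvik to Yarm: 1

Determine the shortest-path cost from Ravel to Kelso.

Enumerating some paths:
Ravel - Yarm - Dunly - Kelso: 8+3+8 = 19
Ravel - Yarm - Dunly - Brook - Kelso: 8+3+5+2 = 18
Ravel - Yarm - Ulver - Kelso: 8+3+9 = 20
Ravel - Yarm - Selby - Kelso: 8+9+2 = 19
The minimum is $18 via Ravel - Yarm - Dunly - Brook - Kelso.

$18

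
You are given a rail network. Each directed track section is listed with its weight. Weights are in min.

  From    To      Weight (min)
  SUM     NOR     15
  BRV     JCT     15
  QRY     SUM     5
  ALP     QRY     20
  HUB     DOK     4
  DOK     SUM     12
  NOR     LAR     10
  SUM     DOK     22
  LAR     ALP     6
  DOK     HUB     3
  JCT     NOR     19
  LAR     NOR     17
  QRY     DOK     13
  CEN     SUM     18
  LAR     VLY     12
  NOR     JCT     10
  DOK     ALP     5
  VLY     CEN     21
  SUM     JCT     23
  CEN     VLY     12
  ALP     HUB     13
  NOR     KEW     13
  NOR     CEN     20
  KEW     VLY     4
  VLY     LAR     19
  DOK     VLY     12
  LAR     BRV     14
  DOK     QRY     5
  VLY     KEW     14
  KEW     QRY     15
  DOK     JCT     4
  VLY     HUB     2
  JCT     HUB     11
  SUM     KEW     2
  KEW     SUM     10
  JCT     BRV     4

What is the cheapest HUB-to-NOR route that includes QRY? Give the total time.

29 min

Best HUB to QRY: HUB–DOK–QRY costing 9
Best QRY to NOR: QRY–SUM–NOR costing 20
Total via QRY: 9 + 20 = 29 min.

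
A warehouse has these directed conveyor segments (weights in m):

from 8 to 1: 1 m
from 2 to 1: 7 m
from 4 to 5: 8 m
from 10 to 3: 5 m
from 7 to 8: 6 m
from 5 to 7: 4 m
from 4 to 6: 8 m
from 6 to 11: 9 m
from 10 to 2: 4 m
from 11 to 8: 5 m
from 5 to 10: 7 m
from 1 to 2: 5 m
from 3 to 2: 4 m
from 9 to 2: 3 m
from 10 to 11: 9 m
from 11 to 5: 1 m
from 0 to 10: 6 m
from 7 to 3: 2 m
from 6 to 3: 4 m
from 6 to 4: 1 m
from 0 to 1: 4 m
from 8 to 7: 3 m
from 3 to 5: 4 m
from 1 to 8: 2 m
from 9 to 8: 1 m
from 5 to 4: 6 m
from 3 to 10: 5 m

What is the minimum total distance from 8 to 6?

Running Dijkstra from 8:
8: 0
1: 1  (via 8)
7: 3  (via 8)
3: 5  (via 7)
2: 6  (via 1)
5: 9  (via 3)
10: 10  (via 3)
4: 15  (via 5)
11: 19  (via 10)
6: 23  (via 4)
Shortest route: 8–7–3–5–4–6 = 23 m.

23 m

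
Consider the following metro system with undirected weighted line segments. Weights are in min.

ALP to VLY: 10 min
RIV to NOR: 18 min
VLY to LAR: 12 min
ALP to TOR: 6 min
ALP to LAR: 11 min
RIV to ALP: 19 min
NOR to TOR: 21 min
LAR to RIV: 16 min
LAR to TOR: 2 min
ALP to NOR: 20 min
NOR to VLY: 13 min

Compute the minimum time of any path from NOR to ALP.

20 min

Enumerating some paths:
NOR → TOR → ALP: 21+6 = 27
NOR → ALP: 20 = 20
NOR → VLY → ALP: 13+10 = 23
The minimum is 20 min via NOR → ALP.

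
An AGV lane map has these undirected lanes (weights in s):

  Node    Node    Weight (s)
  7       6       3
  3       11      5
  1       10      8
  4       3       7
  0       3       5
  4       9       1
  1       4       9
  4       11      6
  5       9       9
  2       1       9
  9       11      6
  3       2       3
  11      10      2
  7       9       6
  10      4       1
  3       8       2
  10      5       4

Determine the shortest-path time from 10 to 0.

Candidate routes:
10–4–11–3–0: 1+6+5+5 = 17
10–4–3–0: 1+7+5 = 13
10–11–3–0: 2+5+5 = 12
10–4–9–11–3–0: 1+1+6+5+5 = 18
Cheapest is 10–11–3–0 at 12 s.

12 s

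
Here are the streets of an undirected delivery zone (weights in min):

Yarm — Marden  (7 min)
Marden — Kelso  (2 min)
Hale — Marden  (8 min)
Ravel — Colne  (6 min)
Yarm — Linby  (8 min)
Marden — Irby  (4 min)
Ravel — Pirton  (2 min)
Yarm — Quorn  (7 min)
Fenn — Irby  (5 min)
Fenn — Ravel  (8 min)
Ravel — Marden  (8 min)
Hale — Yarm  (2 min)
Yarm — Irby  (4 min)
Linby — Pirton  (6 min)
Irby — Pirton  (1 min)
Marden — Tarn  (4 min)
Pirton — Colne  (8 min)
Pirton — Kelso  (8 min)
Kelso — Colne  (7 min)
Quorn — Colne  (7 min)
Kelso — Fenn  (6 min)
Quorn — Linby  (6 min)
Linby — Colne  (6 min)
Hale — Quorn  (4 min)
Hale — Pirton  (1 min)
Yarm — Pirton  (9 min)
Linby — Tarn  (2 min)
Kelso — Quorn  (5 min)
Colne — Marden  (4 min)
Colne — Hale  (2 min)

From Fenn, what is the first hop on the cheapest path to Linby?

Irby

Compare a few routes:
Fenn → Irby → Pirton → Hale → Colne → Linby: 5+1+1+2+6 = 15
Fenn → Irby → Marden → Tarn → Linby: 5+4+4+2 = 15
Fenn → Kelso → Marden → Tarn → Linby: 6+2+4+2 = 14
Fenn → Irby → Pirton → Linby: 5+1+6 = 12
The minimum is 12 min via Fenn → Irby → Pirton → Linby.
So from Fenn the first move is to Irby.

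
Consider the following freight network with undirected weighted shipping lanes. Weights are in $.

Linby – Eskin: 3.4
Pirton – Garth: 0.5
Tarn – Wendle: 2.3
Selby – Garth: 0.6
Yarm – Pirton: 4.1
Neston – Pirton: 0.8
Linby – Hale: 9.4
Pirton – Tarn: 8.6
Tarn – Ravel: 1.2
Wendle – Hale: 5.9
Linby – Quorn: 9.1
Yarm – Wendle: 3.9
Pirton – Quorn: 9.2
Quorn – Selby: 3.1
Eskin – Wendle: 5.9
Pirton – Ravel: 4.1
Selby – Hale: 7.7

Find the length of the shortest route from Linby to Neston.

$14.1

Shortest distances from Linby:
Linby: 0
Eskin: 3.4  (via Linby)
Quorn: 9.1  (via Linby)
Wendle: 9.3  (via Eskin)
Hale: 9.4  (via Linby)
Tarn: 11.6  (via Wendle)
Selby: 12.2  (via Quorn)
Garth: 12.8  (via Selby)
Ravel: 12.8  (via Tarn)
Yarm: 13.2  (via Wendle)
Pirton: 13.3  (via Garth)
Neston: 14.1  (via Pirton)
Shortest route: Linby–Quorn–Selby–Garth–Pirton–Neston = $14.1.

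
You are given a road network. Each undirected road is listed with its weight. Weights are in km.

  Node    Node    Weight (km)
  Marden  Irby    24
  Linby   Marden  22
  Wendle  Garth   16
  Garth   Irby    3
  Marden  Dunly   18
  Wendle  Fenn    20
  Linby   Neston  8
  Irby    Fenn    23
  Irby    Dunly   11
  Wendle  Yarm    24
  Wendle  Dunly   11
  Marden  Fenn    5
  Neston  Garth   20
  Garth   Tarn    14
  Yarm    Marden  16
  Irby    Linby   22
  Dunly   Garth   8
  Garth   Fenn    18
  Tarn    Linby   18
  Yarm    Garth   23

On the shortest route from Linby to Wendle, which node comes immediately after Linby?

Compare a few routes:
Linby → Irby → Dunly → Wendle: 22+11+11 = 44
Linby → Irby → Garth → Dunly → Wendle: 22+3+8+11 = 44
Linby → Irby → Garth → Wendle: 22+3+16 = 41
Cheapest is Linby → Irby → Garth → Wendle at 41 km.
So from Linby the first move is to Irby.

Irby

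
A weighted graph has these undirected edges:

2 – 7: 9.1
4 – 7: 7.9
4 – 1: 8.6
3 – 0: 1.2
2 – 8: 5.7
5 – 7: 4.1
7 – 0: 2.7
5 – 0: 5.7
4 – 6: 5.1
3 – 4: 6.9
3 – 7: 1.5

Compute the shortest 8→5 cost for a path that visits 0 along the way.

23.2

Shortest 8→0: 8–2–7–0 = 17.5
Best 0 to 5: 0–5 costing 5.7
Total via 0: 17.5 + 5.7 = 23.2.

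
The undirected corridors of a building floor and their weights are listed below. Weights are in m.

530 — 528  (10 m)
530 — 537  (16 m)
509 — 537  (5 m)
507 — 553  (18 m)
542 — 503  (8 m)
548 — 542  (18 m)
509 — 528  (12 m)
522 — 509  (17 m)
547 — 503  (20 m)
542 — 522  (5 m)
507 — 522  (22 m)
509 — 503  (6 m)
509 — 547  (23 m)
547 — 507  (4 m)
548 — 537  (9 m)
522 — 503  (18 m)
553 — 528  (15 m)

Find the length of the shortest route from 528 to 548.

Enumerating some paths:
528 - 509 - 503 - 542 - 548: 12+6+8+18 = 44
528 - 530 - 537 - 548: 10+16+9 = 35
528 - 509 - 537 - 548: 12+5+9 = 26
528 - 509 - 522 - 542 - 548: 12+17+5+18 = 52
Cheapest is 528 - 509 - 537 - 548 at 26 m.

26 m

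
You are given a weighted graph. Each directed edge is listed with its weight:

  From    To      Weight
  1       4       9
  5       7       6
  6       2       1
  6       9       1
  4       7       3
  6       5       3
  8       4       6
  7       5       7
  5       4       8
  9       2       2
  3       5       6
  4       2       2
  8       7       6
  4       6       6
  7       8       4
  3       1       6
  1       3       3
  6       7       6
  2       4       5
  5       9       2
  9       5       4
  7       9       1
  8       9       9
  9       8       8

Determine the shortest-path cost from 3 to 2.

10

Candidate routes:
3 - 5 - 9 - 2: 6+2+2 = 10
3 - 5 - 4 - 2: 6+8+2 = 16
3 - 5 - 7 - 9 - 2: 6+6+1+2 = 15
Cheapest is 3 - 5 - 9 - 2 at 10.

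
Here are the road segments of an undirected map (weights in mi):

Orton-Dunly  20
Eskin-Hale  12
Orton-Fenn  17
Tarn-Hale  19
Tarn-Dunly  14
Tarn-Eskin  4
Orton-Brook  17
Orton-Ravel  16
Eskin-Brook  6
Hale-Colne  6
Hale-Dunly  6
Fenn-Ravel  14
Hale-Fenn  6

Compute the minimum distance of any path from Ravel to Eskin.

Shortest distances from Ravel:
Ravel: 0
Fenn: 14  (via Ravel)
Orton: 16  (via Ravel)
Hale: 20  (via Fenn)
Dunly: 26  (via Hale)
Colne: 26  (via Hale)
Eskin: 32  (via Hale)
Shortest route: Ravel → Fenn → Hale → Eskin = 32 mi.

32 mi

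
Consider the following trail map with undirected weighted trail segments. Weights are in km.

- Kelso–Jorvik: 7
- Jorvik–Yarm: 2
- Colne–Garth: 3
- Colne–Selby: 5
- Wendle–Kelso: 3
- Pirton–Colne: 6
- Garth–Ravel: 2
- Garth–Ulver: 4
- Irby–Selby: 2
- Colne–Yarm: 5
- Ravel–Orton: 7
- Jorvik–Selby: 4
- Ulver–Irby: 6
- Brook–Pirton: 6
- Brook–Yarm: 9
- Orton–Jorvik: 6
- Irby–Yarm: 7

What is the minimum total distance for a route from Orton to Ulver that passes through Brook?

36 km

Best Orton to Brook: Orton → Jorvik → Yarm → Brook costing 17
Shortest Brook→Ulver: Brook → Pirton → Colne → Garth → Ulver = 19
Total via Brook: 17 + 19 = 36 km.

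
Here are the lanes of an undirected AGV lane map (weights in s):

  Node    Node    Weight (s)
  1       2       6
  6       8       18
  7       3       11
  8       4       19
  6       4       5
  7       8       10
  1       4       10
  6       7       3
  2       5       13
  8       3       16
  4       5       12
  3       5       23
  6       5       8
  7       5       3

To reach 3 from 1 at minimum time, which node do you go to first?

Compare a few routes:
1 → 4 → 5 → 7 → 3: 10+12+3+11 = 36
1 → 2 → 5 → 7 → 3: 6+13+3+11 = 33
1 → 4 → 6 → 5 → 7 → 3: 10+5+8+3+11 = 37
1 → 4 → 6 → 7 → 3: 10+5+3+11 = 29
Cheapest is 1 → 4 → 6 → 7 → 3 at 29 s.
So from 1 the first move is to 4.

4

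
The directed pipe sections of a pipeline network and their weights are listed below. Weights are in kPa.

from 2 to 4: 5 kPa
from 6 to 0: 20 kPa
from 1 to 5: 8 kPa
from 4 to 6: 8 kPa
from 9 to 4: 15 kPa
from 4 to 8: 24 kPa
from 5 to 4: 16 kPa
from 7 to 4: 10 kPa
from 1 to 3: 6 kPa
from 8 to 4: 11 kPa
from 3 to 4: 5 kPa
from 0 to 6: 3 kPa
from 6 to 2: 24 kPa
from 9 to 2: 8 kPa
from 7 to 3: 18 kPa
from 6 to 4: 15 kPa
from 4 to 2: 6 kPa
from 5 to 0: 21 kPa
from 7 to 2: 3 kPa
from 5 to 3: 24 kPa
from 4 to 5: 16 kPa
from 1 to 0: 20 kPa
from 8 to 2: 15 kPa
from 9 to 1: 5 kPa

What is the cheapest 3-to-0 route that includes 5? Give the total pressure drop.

42 kPa

Shortest 3→5: 3–4–5 = 21
Shortest 5→0: 5–0 = 21
Total via 5: 21 + 21 = 42 kPa.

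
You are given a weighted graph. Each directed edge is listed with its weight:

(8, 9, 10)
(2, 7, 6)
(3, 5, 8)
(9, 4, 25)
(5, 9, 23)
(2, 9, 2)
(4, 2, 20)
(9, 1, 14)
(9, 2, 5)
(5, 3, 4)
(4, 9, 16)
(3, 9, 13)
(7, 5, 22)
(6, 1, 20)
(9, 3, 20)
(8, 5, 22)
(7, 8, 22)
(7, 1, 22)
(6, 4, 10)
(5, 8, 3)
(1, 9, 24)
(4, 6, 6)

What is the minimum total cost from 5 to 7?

Enumerating some paths:
5 - 3 - 9 - 2 - 7: 4+13+5+6 = 28
5 - 8 - 9 - 2 - 7: 3+10+5+6 = 24
Cheapest is 5 - 8 - 9 - 2 - 7 at 24.

24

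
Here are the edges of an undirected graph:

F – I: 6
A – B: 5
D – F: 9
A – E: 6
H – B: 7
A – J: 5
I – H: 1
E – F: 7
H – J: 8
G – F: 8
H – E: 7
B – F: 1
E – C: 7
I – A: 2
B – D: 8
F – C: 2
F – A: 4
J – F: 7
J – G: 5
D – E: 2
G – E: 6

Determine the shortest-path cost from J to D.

Running Dijkstra from J:
J: 0
A: 5  (via J)
G: 5  (via J)
F: 7  (via J)
I: 7  (via A)
B: 8  (via F)
H: 8  (via J)
C: 9  (via F)
E: 11  (via A)
D: 13  (via E)
Shortest route: J–A–E–D = 13.

13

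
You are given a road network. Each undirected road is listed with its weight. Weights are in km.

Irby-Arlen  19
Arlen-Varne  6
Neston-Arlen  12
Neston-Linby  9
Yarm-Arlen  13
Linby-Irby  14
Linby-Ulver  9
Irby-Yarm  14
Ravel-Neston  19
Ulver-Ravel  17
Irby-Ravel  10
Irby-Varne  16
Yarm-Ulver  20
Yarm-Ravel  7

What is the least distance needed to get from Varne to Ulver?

Compare a few routes:
Varne–Arlen–Yarm–Ulver: 6+13+20 = 39
Varne–Arlen–Neston–Linby–Ulver: 6+12+9+9 = 36
The minimum is 36 km via Varne–Arlen–Neston–Linby–Ulver.

36 km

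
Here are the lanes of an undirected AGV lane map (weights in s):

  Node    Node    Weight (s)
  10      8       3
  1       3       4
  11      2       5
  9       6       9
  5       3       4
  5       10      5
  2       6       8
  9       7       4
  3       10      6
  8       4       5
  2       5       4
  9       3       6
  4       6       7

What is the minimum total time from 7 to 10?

Shortest distances from 7:
7: 0
9: 4  (via 7)
3: 10  (via 9)
6: 13  (via 9)
1: 14  (via 3)
5: 14  (via 3)
10: 16  (via 3)
Shortest route: 7 → 9 → 3 → 10 = 16 s.

16 s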